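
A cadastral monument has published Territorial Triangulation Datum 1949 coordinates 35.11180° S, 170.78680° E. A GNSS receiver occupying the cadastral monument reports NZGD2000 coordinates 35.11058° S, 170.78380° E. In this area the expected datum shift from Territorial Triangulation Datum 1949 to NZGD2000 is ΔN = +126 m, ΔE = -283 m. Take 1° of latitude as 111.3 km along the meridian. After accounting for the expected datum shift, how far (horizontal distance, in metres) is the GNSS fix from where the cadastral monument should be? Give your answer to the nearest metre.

Observed coordinate differences: Δφ = +0.00122°, Δλ = -0.00300°.
Converting to metres (1° lat = 111300 m, cos φ = 0.818031): observed ΔN = 135.8 m, observed ΔE = -273.1 m.
Subtracting the expected shift leaves a residual of 135.8 − (126) = 9.8 m north and -273.1 − (-283) = 9.9 m east.
Residual distance = √(9.8² + 9.9²) = 13.9 m.

14 m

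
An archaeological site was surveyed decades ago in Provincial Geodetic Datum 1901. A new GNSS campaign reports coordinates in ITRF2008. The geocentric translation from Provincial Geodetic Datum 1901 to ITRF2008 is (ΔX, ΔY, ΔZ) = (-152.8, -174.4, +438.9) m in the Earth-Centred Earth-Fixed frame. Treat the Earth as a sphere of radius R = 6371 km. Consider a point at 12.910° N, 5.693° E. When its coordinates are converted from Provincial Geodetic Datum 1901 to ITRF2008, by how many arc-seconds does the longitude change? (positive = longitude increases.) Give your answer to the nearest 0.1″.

sin φ = 0.223420, cos φ = 0.974722, sin λ = 0.099198, cos λ = 0.995068.
East component: ΔE = −sin λ·ΔX + cos λ·ΔY = −(0.099198)(-152.8) + (0.995068)(-174.4) = -158.38 m.
1° of latitude spans πR/180 = 111195 m; at latitude φ, 1° of longitude spans that × cos φ = 108384.2 m, so Δλ = -158.38 / 108384.2 × 3600 = -5.261″.

Δλ = -5.3″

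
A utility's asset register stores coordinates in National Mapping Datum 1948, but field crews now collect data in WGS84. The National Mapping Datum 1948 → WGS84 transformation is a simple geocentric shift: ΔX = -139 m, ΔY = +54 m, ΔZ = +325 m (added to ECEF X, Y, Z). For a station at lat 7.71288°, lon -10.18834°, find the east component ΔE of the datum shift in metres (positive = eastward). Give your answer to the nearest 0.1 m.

At φ = 7.71288°, λ = -10.18834°: sin φ = 0.134209, cos φ = 0.990953, sin λ = -0.176884, cos λ = 0.984232.
ΔE = −sin λ·ΔX + cos λ·ΔY = −(-0.176884)·(-139) + (0.984232)·(54) = 28.56 m.

ΔE = 28.6 m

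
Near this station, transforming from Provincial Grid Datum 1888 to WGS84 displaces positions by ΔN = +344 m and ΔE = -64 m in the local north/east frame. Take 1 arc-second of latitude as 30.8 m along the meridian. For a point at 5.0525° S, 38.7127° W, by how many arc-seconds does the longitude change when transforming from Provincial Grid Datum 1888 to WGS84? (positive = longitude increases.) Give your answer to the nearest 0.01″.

Δλ = -2.09″

At latitude -5.0525°, cos φ = 0.996114.
1″ of longitude at this latitude = 30.80 × cos φ = 30.6803 m, so Δλ = -64.0 / 30.6803 = -2.086″.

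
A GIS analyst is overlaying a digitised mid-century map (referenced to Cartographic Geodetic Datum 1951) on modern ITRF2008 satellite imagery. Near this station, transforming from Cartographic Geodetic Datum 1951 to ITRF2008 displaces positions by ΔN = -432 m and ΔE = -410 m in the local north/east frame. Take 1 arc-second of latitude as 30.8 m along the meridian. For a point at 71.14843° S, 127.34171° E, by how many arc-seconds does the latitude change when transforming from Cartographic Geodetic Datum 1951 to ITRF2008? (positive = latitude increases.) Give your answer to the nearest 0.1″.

1″ of latitude = 30.80 m, so Δφ = -432.0 / 30.80 = -14.026″.

Δφ = -14.0″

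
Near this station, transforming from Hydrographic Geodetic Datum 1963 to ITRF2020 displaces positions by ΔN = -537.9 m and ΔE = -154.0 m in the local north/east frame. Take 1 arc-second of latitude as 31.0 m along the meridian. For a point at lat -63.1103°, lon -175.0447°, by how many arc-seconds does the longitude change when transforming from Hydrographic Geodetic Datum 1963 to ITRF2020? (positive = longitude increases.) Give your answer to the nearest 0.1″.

Δλ = -11.0″

At latitude -63.1103°, cos φ = 0.452274.
1″ of longitude at this latitude = 31.00 × cos φ = 14.0205 m, so Δλ = -154.0 / 14.0205 = -10.984″.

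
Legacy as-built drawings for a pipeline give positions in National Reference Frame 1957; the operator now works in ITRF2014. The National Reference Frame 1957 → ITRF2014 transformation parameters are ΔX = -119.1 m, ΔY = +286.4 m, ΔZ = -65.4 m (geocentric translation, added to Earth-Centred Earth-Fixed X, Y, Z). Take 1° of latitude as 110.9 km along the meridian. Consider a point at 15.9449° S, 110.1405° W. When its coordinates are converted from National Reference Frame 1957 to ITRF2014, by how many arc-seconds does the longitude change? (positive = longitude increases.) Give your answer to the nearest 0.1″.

Δλ = -7.1″

sin φ = -0.274713, cos φ = 0.961526, sin λ = -0.938851, cos λ = -0.344323.
East component: ΔE = −sin λ·ΔX + cos λ·ΔY = −(-0.938851)(-119.1) + (-0.344323)(286.4) = -210.43 m.
1° of latitude spans 110900 m; at latitude φ, 1° of longitude spans that × cos φ = 106633.3 m, so Δλ = -210.43 / 106633.3 × 3600 = -7.104″.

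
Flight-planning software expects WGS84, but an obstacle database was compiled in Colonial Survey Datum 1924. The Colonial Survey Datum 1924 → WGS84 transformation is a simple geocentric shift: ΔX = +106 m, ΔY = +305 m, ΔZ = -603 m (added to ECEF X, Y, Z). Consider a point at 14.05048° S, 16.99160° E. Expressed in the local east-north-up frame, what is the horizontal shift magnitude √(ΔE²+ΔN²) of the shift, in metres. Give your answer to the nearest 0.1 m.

The local east axis at (φ, λ) is (−sin λ, cos λ, 0), so ΔE = −sin(16.99160°)·106 + cos(16.99160°)·305 = 260.71 m.
The local north axis is (−sin φ cos λ, −sin φ sin λ, cos φ), giving ΔN = 24.611 + 21.639 − 584.960 = -538.71 m.
Horizontal magnitude = √(ΔE² + ΔN²) = √(260.71² + (-538.71)²) = 598.48 m.

598.5 m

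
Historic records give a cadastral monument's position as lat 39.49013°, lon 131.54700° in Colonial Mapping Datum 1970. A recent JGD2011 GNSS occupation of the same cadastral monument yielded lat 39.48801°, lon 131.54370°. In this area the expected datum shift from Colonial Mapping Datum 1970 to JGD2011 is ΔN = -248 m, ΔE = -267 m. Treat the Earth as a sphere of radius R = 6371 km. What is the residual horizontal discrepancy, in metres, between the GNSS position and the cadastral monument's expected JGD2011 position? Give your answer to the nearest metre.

Observed coordinate differences: Δφ = -0.00212°, Δλ = -0.00330°.
Converting to metres (1° lat = 111195 m, cos φ = 0.771734): observed ΔN = -235.7 m, observed ΔE = -283.2 m.
Subtracting the expected shift leaves a residual of -235.7 − (-248) = 12.3 m north and -283.2 − (-267) = -16.2 m east.
Residual distance = √(12.3² + (-16.2)²) = 20.3 m.

20 m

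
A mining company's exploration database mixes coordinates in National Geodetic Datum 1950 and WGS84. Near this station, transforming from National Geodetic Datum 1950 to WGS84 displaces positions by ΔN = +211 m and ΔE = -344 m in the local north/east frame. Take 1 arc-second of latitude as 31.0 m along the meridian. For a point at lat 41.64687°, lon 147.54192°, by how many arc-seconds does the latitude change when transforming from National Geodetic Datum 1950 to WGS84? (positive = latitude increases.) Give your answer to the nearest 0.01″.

1″ of latitude = 31.00 m, so Δφ = 211.0 / 31.00 = 6.806″.

Δφ = 6.81″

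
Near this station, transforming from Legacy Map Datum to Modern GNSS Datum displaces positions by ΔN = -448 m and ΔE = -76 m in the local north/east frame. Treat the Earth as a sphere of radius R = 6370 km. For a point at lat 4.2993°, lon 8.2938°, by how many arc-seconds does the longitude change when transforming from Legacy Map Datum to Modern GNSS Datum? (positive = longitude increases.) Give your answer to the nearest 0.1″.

Δλ = -2.5″

At latitude 4.2993°, cos φ = 0.997186.
One radian of longitude at latitude φ spans R cos φ, so Δλ = ΔE / (R cos φ) = -76.0 / (6370000 × 0.997186) = -1.1965e-05 rad = -2.468″.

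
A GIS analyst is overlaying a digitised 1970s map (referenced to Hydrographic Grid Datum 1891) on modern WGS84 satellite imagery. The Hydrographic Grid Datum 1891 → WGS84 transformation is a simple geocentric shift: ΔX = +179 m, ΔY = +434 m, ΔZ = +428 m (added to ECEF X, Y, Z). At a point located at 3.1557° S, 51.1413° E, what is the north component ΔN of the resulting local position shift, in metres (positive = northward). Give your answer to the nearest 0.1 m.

ΔN = 452.1 m

At φ = -3.1557°, λ = 51.1413°: sin φ = -0.055050, cos φ = 0.998484, sin λ = 0.778696, cos λ = 0.627402.
ΔN = −sin φ cos λ·ΔX − sin φ sin λ·ΔY + cos φ·ΔZ = −(-0.055050)(0.627402)(179) − (-0.055050)(0.778696)(434) + (0.998484)(428) = 452.14 m.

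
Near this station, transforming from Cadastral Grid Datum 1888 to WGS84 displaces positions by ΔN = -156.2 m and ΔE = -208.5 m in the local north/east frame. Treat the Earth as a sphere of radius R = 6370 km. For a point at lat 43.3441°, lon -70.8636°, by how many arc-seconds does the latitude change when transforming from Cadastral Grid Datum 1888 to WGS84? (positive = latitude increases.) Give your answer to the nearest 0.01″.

On a sphere of radius R, 1 rad of latitude = R, so Δφ = ΔN / R = -156.2 / 6370000 = -2.4521e-05 rad = -5.058″.

Δφ = -5.06″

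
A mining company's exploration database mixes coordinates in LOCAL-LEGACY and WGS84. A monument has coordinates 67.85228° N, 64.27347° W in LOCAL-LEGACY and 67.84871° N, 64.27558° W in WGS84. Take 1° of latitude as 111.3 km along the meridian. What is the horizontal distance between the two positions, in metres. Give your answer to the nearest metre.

407 m

Δφ = 67.84871° − 67.85228° = -0.00357°; Δλ = -64.27558° − -64.27347° = -0.00211°.
ΔN = Δφ × 111300 = -397.3 m; ΔE = Δλ × 111300 × cos(67.85228°) = -0.00211 × 111300 × 0.376996 = -88.5 m.
Distance = √(ΔE² + ΔN²) = √((-88.5)² + (-397.3)²) = 407.1 m.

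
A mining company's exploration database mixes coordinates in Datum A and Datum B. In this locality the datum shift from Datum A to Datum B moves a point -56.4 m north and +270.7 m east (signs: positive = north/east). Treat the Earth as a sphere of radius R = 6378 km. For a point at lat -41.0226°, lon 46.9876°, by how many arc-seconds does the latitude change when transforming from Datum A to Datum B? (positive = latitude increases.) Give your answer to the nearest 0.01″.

Δφ = -1.82″

On a sphere of radius R, 1 rad of latitude = R, so Δφ = ΔN / R = -56.4 / 6378000 = -8.8429e-06 rad = -1.824″.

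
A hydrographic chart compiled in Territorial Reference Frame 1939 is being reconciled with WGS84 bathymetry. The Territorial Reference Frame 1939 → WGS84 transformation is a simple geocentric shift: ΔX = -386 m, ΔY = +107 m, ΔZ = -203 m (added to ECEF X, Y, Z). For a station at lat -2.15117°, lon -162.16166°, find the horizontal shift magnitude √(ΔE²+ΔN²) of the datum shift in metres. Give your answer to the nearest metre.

At φ = -2.15117°, λ = -162.16166°: sin φ = -0.037536, cos φ = 0.999295, sin λ = -0.306332, cos λ = -0.951925.
ΔE = −sin λ·ΔX + cos λ·ΔY = −(-0.306332)·(-386) + (-0.951925)·(107) = -220.10 m.
ΔN = −sin φ cos λ·ΔX − sin φ sin λ·ΔY + cos φ·ΔZ = −(-0.037536)(-0.951925)(-386) − (-0.037536)(-0.306332)(107) + (0.999295)(-203) = -190.29 m.
Horizontal magnitude = √(ΔE² + ΔN²) = √((-220.10)² + (-190.29)²) = 290.96 m.

291 m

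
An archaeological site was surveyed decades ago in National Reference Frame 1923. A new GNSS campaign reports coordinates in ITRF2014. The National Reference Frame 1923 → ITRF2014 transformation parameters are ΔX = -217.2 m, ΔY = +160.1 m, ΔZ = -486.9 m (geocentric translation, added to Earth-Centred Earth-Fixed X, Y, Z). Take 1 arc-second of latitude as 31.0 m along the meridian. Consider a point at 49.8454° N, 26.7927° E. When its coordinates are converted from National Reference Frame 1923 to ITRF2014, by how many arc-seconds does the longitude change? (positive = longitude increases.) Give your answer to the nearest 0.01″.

sin φ = 0.764307, cos φ = 0.644852, sin λ = 0.450764, cos λ = 0.892643.
East component: ΔE = −sin λ·ΔX + cos λ·ΔY = −(0.450764)(-217.2) + (0.892643)(160.1) = 240.82 m.
1° of latitude spans 3600 × 31.00 = 111600 m; at latitude φ, 1° of longitude spans that × cos φ = 71965.5 m, so Δλ = 240.82 / 71965.5 × 3600 = 12.047″.

Δλ = 12.05″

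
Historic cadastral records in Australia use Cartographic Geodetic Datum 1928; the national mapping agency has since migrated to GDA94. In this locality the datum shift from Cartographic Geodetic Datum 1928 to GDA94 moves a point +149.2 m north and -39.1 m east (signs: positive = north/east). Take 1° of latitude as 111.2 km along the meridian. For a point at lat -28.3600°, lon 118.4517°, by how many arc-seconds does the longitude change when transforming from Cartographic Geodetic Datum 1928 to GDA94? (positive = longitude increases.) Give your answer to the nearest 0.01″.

Δλ = -1.44″

At latitude -28.3600°, cos φ = 0.879980.
1° of longitude at this latitude = 111.2 × cos φ = 97.85 km, so Δλ = -39.1 / 97853.8 = -0.0003996° = -1.438″.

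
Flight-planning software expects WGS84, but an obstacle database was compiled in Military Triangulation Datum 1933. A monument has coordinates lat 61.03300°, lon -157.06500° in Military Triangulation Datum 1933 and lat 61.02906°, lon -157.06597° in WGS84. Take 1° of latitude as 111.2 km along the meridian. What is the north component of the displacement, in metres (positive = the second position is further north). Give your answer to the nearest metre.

Δφ = 61.02906° − 61.03300° = -0.00394°; Δλ = -157.06597° − -157.06500° = -0.00097°.
ΔN = Δφ × 111200 = -438.1 m; ΔE = Δλ × 111200 × cos(61.03300°) = -0.00097 × 111200 × 0.484306 = -52.2 m.

ΔN = -438 m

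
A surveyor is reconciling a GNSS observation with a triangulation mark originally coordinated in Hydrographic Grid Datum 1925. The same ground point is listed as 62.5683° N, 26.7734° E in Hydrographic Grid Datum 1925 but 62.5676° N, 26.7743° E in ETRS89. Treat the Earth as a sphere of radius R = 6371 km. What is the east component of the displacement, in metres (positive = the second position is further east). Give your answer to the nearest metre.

Δφ = 62.5676° − 62.5683° = -0.0007°; Δλ = 26.7743° − 26.7734° = +0.0009°.
1° along a meridian = πR/180 = 111195 m.
ΔN = Δφ × 111195 = -77.8 m; ΔE = Δλ × 111195 × cos(62.5683°) = +0.0009 × 111195 × 0.460691 = 46.1 m.

ΔE = 46 m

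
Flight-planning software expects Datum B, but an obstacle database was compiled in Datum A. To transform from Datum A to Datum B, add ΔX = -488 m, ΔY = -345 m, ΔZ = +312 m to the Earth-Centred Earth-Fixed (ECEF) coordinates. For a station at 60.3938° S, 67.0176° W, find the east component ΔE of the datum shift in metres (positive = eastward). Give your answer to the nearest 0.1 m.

ΔE = -584.0 m

The local east axis at (φ, λ) is (−sin λ, cos λ, 0), so ΔE = −sin(-67.0176°)·(-488) + cos(-67.0176°)·(-345) = -583.97 m.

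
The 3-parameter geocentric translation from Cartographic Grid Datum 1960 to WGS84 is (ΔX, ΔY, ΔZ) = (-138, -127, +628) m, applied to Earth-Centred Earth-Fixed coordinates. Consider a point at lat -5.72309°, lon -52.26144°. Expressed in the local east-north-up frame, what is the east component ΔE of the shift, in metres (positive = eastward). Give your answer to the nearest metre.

The local east axis at (φ, λ) is (−sin λ, cos λ, 0), so ΔE = −sin(-52.26144°)·(-138) + cos(-52.26144°)·(-127) = -186.86 m.

ΔE = -187 m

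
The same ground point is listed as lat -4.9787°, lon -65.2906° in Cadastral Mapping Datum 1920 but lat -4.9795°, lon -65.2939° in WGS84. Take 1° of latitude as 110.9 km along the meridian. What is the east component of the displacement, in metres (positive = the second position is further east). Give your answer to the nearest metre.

ΔE = -365 m

Δφ = -4.9795° − -4.9787° = -0.0008°; Δλ = -65.2939° − -65.2906° = -0.0033°.
ΔN = Δφ × 110900 = -88.7 m; ΔE = Δλ × 110900 × cos(-4.9787°) = -0.0033 × 110900 × 0.996227 = -364.6 m.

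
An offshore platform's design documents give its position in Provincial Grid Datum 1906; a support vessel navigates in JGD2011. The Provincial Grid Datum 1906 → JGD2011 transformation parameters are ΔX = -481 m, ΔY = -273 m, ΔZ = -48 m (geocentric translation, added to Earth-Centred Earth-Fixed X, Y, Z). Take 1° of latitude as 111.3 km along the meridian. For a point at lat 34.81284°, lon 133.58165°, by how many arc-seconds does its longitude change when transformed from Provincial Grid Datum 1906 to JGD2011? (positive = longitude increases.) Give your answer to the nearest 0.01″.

Δλ = 21.14″

sin φ = 0.570898, cos φ = 0.821021, sin λ = 0.724393, cos λ = -0.689388.
East component: ΔE = −sin λ·ΔX + cos λ·ΔY = −(0.724393)(-481) + (-0.689388)(-273) = 536.64 m.
1° of latitude spans 111300 m; at latitude φ, 1° of longitude spans that × cos φ = 91379.7 m, so Δλ = 536.64 / 91379.7 × 3600 = 21.141″.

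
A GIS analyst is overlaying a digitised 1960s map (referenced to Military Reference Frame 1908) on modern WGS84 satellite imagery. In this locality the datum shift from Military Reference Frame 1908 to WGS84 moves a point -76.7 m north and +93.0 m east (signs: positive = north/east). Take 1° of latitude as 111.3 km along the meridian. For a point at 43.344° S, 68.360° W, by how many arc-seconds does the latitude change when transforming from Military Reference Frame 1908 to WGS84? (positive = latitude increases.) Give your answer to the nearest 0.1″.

Δφ = -2.5″

1° of latitude = 111.3 km, so Δφ = -76.7 / 111300 = -0.0006891° = -2.481″.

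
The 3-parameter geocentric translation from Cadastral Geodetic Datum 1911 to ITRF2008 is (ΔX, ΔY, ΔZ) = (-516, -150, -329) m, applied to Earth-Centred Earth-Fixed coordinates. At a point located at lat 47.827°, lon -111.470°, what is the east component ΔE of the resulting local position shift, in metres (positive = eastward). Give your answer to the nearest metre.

At φ = 47.827°, λ = -111.470°: sin φ = 0.741121, cos φ = 0.671371, sin λ = -0.930609, cos λ = -0.366014.
ΔE = −sin λ·ΔX + cos λ·ΔY = −(-0.930609)·(-516) + (-0.366014)·(-150) = -425.29 m.

ΔE = -425 m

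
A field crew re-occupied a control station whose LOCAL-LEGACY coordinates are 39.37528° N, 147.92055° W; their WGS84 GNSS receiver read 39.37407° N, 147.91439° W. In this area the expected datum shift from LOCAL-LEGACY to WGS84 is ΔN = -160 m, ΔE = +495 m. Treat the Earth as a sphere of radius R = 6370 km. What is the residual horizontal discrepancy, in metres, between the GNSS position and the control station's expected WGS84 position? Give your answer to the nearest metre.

43 m

Observed coordinate differences: Δφ = -0.00121°, Δλ = +0.00616°.
Converting to metres (1° lat = 111177 m, cos φ = 0.773007): observed ΔN = -134.5 m, observed ΔE = 529.4 m.
Subtracting the expected shift leaves a residual of -134.5 − (-160) = 25.5 m north and 529.4 − (495) = 34.4 m east.
Residual distance = √(25.5² + 34.4²) = 42.8 m.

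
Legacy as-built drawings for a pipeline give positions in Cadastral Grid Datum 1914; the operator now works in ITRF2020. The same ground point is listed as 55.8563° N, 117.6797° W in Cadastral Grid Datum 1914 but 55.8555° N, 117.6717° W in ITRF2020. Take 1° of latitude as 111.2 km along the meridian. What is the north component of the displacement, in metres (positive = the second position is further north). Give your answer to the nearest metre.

ΔN = -89 m

Δφ = 55.8555° − 55.8563° = -0.0008°; Δλ = -117.6717° − -117.6797° = +0.0080°.
ΔN = Δφ × 111200 = -89.0 m; ΔE = Δλ × 111200 × cos(55.8563°) = +0.0080 × 111200 × 0.561270 = 499.3 m.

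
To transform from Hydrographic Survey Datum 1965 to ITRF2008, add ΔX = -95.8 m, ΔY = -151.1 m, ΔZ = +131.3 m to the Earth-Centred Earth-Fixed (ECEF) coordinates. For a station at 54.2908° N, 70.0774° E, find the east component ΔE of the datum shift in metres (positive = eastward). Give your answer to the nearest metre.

ΔE = 39 m

At φ = 54.2908°, λ = 70.0774°: sin φ = 0.811990, cos φ = 0.583672, sin λ = 0.940154, cos λ = 0.340750.
ΔE = −sin λ·ΔX + cos λ·ΔY = −(0.940154)·(-95.8) + (0.340750)·(-151.1) = 38.58 m.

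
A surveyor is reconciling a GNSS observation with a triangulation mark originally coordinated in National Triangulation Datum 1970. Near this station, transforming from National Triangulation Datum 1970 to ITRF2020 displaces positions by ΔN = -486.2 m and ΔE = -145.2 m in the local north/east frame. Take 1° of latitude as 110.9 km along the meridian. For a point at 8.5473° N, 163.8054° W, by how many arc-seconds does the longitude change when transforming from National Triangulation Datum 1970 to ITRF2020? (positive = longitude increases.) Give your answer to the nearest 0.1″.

Δλ = -4.8″

At latitude 8.5473°, cos φ = 0.988894.
1° of longitude at this latitude = 110.9 × cos φ = 109.67 km, so Δλ = -145.2 / 109668.3 = -0.0013240° = -4.766″.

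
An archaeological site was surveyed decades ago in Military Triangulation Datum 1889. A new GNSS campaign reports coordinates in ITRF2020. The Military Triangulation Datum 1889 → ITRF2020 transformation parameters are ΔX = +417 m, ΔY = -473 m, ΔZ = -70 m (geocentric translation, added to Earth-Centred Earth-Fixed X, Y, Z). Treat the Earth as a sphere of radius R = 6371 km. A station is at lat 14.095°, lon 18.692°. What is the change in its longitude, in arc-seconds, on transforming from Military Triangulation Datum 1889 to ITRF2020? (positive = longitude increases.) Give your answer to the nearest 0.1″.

sin φ = 0.243530, cos φ = 0.969893, sin λ = 0.320481, cos λ = 0.947255.
East component: ΔE = −sin λ·ΔX + cos λ·ΔY = −(0.320481)(417) + (0.947255)(-473) = -581.69 m.
1° of latitude spans πR/180 = 111195 m; at latitude φ, 1° of longitude spans that × cos φ = 107847.2 m, so Δλ = -581.69 / 107847.2 × 3600 = -19.417″.

Δλ = -19.4″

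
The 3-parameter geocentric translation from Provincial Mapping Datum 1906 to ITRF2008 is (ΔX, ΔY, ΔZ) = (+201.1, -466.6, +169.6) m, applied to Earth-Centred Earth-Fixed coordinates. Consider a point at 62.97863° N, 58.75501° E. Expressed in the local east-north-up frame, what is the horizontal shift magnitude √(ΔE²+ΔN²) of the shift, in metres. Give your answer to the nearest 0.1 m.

535.4 m

At φ = 62.97863°, λ = 58.75501°: sin φ = 0.890837, cos φ = 0.454323, sin λ = 0.854957, cos λ = 0.518699.
ΔE = −sin λ·ΔX + cos λ·ΔY = −(0.854957)·(201.1) + (0.518699)·(-466.6) = -413.96 m.
ΔN = −sin φ cos λ·ΔX − sin φ sin λ·ΔY + cos φ·ΔZ = −(0.890837)(0.518699)(201.1) − (0.890837)(0.854957)(-466.6) + (0.454323)(169.6) = 339.51 m.
Horizontal magnitude = √(ΔE² + ΔN²) = √((-413.96)² + 339.51²) = 535.37 m.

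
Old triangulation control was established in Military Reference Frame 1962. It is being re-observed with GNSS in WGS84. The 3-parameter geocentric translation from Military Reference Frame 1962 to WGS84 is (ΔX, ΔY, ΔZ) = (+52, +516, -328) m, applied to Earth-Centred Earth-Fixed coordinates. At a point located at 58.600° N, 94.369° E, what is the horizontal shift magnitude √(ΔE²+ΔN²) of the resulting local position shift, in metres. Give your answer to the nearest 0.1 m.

613.5 m

At φ = 58.600°, λ = 94.369°: sin φ = 0.853551, cos φ = 0.521010, sin λ = 0.997094, cos λ = -0.076180.
ΔE = −sin λ·ΔX + cos λ·ΔY = −(0.997094)·(52) + (-0.076180)·(516) = -91.16 m.
ΔN = −sin φ cos λ·ΔX − sin φ sin λ·ΔY + cos φ·ΔZ = −(0.853551)(-0.076180)(52) − (0.853551)(0.997094)(516) + (0.521010)(-328) = -606.66 m.
Horizontal magnitude = √(ΔE² + ΔN²) = √((-91.16)² + (-606.66)²) = 613.47 m.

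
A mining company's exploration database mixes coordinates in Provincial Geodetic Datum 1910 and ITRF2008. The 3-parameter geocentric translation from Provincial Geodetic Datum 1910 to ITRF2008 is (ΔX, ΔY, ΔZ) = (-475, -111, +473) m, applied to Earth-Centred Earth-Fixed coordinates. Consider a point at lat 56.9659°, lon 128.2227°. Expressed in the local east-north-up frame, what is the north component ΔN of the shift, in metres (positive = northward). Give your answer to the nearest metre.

The local north axis is (−sin φ cos λ, −sin φ sin λ, cos φ), giving ΔN = -246.383 + 73.106 + 257.850 = 84.57 m.

ΔN = 85 m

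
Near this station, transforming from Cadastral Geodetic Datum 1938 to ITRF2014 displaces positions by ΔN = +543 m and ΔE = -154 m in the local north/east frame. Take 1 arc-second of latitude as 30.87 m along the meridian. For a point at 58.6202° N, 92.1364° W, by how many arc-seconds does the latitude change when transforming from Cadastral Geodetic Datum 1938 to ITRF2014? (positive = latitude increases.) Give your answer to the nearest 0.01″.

1″ of latitude = 30.87 m, so Δφ = 543.0 / 30.87 = 17.590″.

Δφ = 17.59″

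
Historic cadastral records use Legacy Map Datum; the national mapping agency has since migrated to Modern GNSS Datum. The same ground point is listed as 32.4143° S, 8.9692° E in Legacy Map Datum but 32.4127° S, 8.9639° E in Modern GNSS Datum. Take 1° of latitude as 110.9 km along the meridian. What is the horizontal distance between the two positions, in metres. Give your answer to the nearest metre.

527 m

Δφ = -32.4127° − -32.4143° = +0.0016°; Δλ = 8.9639° − 8.9692° = -0.0053°.
ΔN = Δφ × 110900 = 177.4 m; ΔE = Δλ × 110900 × cos(-32.4143°) = -0.0053 × 110900 × 0.844194 = -496.2 m.
Distance = √(ΔE² + ΔN²) = √((-496.2)² + 177.4²) = 527.0 m.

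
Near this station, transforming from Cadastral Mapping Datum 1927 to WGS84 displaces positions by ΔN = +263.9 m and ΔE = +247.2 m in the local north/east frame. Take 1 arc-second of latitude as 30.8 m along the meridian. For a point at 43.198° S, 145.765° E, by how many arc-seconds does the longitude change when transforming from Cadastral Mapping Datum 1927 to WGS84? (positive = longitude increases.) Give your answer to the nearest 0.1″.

Δλ = 11.0″

At latitude -43.198°, cos φ = 0.728993.
1″ of longitude at this latitude = 30.80 × cos φ = 22.4530 m, so Δλ = 247.2 / 22.4530 = 11.010″.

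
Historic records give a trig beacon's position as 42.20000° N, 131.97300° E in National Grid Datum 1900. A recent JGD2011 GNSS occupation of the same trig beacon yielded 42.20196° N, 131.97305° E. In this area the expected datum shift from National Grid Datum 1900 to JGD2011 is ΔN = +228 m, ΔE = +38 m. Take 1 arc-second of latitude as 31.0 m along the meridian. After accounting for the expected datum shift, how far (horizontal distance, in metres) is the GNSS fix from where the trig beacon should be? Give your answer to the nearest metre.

35 m

Observed coordinate differences: Δφ = +0.00196°, Δλ = +0.00005°.
Converting to metres (1° lat = 111600 m, cos φ = 0.740805): observed ΔN = 218.7 m, observed ΔE = 4.1 m.
Subtracting the expected shift leaves a residual of 218.7 − (228) = -9.3 m north and 4.1 − (38) = -33.9 m east.
Residual distance = √((-9.3)² + (-33.9)²) = 35.1 m.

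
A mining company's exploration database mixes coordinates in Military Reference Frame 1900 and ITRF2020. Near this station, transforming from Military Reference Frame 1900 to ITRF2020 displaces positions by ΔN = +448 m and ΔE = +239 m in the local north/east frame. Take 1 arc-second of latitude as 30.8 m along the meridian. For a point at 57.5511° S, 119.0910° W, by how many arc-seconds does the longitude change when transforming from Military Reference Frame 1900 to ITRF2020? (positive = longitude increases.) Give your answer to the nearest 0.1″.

Δλ = 14.5″

At latitude -57.5511°, cos φ = 0.536547.
1″ of longitude at this latitude = 30.80 × cos φ = 16.5257 m, so Δλ = 239.0 / 16.5257 = 14.462″.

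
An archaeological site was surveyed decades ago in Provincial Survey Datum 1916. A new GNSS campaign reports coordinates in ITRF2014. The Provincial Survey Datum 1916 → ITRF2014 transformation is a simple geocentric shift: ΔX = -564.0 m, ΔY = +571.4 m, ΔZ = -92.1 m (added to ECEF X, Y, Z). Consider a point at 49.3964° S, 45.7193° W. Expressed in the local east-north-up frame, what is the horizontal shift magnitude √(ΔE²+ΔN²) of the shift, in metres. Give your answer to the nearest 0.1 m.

669.5 m

At φ = -49.3964°, λ = -45.7193°: sin φ = -0.759230, cos φ = 0.650822, sin λ = -0.715928, cos λ = 0.698174.
ΔE = −sin λ·ΔX + cos λ·ΔY = −(-0.715928)·(-564.0) + (0.698174)·(571.4) = -4.85 m.
ΔN = −sin φ cos λ·ΔX − sin φ sin λ·ΔY + cos φ·ΔZ = −(-0.759230)(0.698174)(-564.0) − (-0.759230)(-0.715928)(571.4) + (0.650822)(-92.1) = -669.49 m.
Horizontal magnitude = √(ΔE² + ΔN²) = √((-4.85)² + (-669.49)²) = 669.51 m.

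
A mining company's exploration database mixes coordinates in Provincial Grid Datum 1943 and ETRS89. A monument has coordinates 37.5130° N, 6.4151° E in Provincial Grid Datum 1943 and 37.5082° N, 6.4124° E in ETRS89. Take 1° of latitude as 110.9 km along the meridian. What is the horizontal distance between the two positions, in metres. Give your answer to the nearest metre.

Δφ = 37.5082° − 37.5130° = -0.0048°; Δλ = 6.4124° − 6.4151° = -0.0027°.
ΔN = Δφ × 110900 = -532.3 m; ΔE = Δλ × 110900 × cos(37.5130°) = -0.0027 × 110900 × 0.793215 = -237.5 m.
Distance = √(ΔE² + ΔN²) = √((-237.5)² + (-532.3)²) = 582.9 m.

583 m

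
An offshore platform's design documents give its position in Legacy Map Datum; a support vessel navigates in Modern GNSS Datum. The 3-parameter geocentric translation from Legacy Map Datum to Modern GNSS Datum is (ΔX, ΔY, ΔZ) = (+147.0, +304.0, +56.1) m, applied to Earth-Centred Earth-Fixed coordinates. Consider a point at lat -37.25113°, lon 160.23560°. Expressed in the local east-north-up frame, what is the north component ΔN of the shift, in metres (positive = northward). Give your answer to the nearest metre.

ΔN = 23 m

At φ = -37.25113°, λ = 160.23560°: sin φ = -0.605310, cos φ = 0.795990, sin λ = 0.338153, cos λ = -0.941091.
ΔN = −sin φ cos λ·ΔX − sin φ sin λ·ΔY + cos φ·ΔZ = −(-0.605310)(-0.941091)(147.0) − (-0.605310)(0.338153)(304.0) + (0.795990)(56.1) = 23.14 m.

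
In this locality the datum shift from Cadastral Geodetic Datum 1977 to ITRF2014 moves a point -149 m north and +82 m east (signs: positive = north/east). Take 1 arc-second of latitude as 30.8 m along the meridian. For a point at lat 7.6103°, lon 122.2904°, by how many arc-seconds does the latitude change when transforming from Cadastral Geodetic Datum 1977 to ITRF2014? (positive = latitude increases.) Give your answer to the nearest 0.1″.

1″ of latitude = 30.80 m, so Δφ = -149.0 / 30.80 = -4.838″.

Δφ = -4.8″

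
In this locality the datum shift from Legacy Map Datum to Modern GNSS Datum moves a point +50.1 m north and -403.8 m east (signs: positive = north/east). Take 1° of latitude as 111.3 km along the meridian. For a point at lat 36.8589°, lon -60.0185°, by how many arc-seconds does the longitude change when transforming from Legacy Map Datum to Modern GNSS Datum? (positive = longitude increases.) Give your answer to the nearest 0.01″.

At latitude 36.8589°, cos φ = 0.800115.
1° of longitude at this latitude = 111.3 × cos φ = 89.05 km, so Δλ = -403.8 / 89052.8 = -0.0045344° = -16.324″.

Δλ = -16.32″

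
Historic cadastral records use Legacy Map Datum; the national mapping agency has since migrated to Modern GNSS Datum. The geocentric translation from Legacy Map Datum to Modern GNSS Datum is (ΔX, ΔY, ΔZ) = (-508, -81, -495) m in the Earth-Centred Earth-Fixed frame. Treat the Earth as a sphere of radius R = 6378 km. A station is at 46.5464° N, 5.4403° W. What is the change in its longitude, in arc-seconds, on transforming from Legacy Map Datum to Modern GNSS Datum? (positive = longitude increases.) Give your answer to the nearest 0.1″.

Δλ = -6.1″

sin φ = 0.725932, cos φ = 0.687767, sin λ = -0.094809, cos λ = 0.995496.
East component: ΔE = −sin λ·ΔX + cos λ·ΔY = −(-0.094809)(-508) + (0.995496)(-81) = -128.80 m.
1° of latitude spans πR/180 = 111317 m; at latitude φ, 1° of longitude spans that × cos φ = 76560.2 m, so Δλ = -128.80 / 76560.2 × 3600 = -6.056″.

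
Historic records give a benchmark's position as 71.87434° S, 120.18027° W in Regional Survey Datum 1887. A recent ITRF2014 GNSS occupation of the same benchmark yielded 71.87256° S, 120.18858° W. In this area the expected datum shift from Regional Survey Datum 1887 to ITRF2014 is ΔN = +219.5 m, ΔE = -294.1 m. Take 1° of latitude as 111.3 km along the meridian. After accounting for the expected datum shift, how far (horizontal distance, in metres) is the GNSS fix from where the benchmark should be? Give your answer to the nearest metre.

Observed coordinate differences: Δφ = +0.00178°, Δλ = -0.00831°.
Converting to metres (1° lat = 111300 m, cos φ = 0.311102): observed ΔN = 198.1 m, observed ΔE = -287.7 m.
Subtracting the expected shift leaves a residual of 198.1 − (219.5) = -21.4 m north and -287.7 − (-294.1) = 6.4 m east.
Residual distance = √((-21.4)² + 6.4²) = 22.3 m.

22 m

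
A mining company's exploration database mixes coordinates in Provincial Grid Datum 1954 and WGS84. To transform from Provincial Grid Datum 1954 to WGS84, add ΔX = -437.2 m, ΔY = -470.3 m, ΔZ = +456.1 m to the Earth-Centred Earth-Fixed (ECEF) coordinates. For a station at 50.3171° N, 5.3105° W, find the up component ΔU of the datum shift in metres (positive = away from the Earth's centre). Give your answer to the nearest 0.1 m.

At φ = 50.3171°, λ = -5.3105°: sin φ = 0.769590, cos φ = 0.638538, sin λ = -0.092553, cos λ = 0.995708.
ΔU = cos φ cos λ·ΔX + cos φ sin λ·ΔY + sin φ·ΔZ = (0.638538)(0.995708)(-437.2) + (0.638538)(-0.092553)(-470.3) + (0.769590)(456.1) = 100.83 m.

ΔU = 100.8 m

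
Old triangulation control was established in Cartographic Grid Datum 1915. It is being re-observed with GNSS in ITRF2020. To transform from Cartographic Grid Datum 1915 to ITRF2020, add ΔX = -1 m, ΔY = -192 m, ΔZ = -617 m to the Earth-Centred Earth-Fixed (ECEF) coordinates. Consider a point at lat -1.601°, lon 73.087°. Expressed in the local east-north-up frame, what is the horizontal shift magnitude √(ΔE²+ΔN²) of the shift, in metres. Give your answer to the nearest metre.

624 m

At φ = -1.601°, λ = 73.087°: sin φ = -0.027939, cos φ = 0.999610, sin λ = 0.956748, cos λ = 0.290919.
ΔE = −sin λ·ΔX + cos λ·ΔY = −(0.956748)·(-1) + (0.290919)·(-192) = -54.90 m.
ΔN = −sin φ cos λ·ΔX − sin φ sin λ·ΔY + cos φ·ΔZ = −(-0.027939)(0.290919)(-1) − (-0.027939)(0.956748)(-192) + (0.999610)(-617) = -621.90 m.
Horizontal magnitude = √(ΔE² + ΔN²) = √((-54.90)² + (-621.90)²) = 624.32 m.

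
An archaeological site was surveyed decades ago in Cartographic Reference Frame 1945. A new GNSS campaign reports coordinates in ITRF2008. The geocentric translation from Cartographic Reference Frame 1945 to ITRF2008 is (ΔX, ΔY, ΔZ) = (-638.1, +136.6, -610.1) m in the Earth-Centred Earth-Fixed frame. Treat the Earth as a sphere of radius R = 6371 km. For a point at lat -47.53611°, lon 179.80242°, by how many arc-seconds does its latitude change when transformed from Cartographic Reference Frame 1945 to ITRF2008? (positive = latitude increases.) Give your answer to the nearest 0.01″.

Δφ = 1.92″

sin φ = -0.737703, cos φ = 0.675125, sin λ = 0.003448, cos λ = -0.999994.
North component: ΔN = −sin φ cos λ·ΔX − sin φ sin λ·ΔY + cos φ·ΔZ = −(-0.737703)(-0.999994)(-638.1) − (-0.737703)(0.003448)(136.6) + (0.675125)(-610.1) = 59.18 m.
1° of latitude spans πR/180 = 111195 m, so Δφ = 59.18 / 111195 × 3600 = 1.916″.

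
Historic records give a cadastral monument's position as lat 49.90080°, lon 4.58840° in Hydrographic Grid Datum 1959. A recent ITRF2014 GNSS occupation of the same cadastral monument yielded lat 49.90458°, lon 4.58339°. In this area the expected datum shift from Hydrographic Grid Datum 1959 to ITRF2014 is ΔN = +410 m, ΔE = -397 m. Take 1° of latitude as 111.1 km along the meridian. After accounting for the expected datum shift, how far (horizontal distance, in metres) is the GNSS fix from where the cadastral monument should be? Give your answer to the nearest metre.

40 m

Observed coordinate differences: Δφ = +0.00378°, Δλ = -0.00501°.
Converting to metres (1° lat = 111100 m, cos φ = 0.644113): observed ΔN = 420.0 m, observed ΔE = -358.5 m.
Subtracting the expected shift leaves a residual of 420.0 − (410) = 10.0 m north and -358.5 − (-397) = 38.5 m east.
Residual distance = √(10.0² + 38.5²) = 39.7 m.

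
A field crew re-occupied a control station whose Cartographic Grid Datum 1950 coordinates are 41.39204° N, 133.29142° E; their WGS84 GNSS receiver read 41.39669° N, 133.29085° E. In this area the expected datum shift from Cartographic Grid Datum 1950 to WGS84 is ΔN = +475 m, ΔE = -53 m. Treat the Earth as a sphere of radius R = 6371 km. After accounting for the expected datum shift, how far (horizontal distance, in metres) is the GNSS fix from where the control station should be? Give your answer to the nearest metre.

Observed coordinate differences: Δφ = +0.00465°, Δλ = -0.00057°.
Converting to metres (1° lat = 111195 m, cos φ = 0.750203): observed ΔN = 517.1 m, observed ΔE = -47.5 m.
Subtracting the expected shift leaves a residual of 517.1 − (475) = 42.1 m north and -47.5 − (-53) = 5.5 m east.
Residual distance = √(42.1² + 5.5²) = 42.4 m.

42 m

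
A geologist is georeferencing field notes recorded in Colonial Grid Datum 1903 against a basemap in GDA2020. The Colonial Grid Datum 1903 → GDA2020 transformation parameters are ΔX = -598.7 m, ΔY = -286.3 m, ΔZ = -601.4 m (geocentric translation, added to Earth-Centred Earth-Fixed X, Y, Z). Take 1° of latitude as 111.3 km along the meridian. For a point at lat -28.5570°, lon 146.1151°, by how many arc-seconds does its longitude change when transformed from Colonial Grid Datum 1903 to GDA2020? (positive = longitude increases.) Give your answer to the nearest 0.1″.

sin φ = -0.478033, cos φ = 0.878342, sin λ = 0.557526, cos λ = -0.830159.
East component: ΔE = −sin λ·ΔX + cos λ·ΔY = −(0.557526)(-598.7) + (-0.830159)(-286.3) = 571.47 m.
1° of latitude spans 111300 m; at latitude φ, 1° of longitude spans that × cos φ = 97759.5 m, so Δλ = 571.47 / 97759.5 × 3600 = 21.044″.

Δλ = 21.0″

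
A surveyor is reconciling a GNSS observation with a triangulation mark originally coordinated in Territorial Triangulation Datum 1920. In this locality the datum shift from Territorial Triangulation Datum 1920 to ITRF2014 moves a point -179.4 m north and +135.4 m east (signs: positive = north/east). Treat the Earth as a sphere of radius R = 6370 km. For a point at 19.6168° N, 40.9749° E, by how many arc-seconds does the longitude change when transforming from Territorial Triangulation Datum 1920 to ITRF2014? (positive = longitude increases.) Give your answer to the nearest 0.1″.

At latitude 19.6168°, cos φ = 0.941959.
One radian of longitude at latitude φ spans R cos φ, so Δλ = ΔE / (R cos φ) = 135.4 / (6370000 × 0.941959) = 2.2566e-05 rad = 4.654″.

Δλ = 4.7″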